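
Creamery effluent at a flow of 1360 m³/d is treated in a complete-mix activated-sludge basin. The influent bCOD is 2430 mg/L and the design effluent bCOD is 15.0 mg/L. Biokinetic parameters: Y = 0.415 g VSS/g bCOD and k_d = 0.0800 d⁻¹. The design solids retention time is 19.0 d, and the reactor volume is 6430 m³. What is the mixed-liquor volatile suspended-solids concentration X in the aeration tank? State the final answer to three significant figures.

X ≈ 1600 mg/L

From V·X·(1 + k_d·θ_c) = Y·Q·(S₀ − S)·θ_c: X = 0.415 × 1360 × (2430 − 15.0) × 19.0 / [6430 × (1 + 0.0800 × 19.0)] = 1598 mg/L.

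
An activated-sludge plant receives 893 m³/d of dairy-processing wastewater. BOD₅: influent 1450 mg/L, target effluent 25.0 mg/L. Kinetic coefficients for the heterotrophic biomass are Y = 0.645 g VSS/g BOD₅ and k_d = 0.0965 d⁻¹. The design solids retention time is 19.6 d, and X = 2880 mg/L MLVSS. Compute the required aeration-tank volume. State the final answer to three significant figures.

V ≈ 1930 m³

Rearranging the biomass balance for a CMAS with decay, V = Y·Q·ΔS·θ_c / [X·(1+k_d θ_c)] = 0.645 × 893 × (1450 − 25.0) × 19.6 / [2880 × (1 + 0.0965 × 19.6)] = 1.61×10^7 / 8327 = 1932 m³.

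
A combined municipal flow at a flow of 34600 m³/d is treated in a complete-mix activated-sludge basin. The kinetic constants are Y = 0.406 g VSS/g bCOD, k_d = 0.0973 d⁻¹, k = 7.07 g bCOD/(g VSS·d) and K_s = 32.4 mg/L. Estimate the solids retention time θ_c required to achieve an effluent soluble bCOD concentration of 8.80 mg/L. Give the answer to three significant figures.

θ_c ≈ 1.94 d

At the target effluent, Y k S/(K_s+S) = 0.406×7.07×8.80/41.20 = 0.6131 d⁻¹.
θ_c = 1/(μ − k_d) = 1/(0.6131 − 0.0973) = 1/0.5158 = 1.939 d.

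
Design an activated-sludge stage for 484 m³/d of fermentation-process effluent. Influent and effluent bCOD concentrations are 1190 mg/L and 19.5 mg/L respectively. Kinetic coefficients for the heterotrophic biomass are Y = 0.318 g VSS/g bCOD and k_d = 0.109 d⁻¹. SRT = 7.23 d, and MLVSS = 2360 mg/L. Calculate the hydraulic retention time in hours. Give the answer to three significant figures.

τ ≈ 15.3 h

Steady-state biomass mass balance: V·X·(1 + k_d·θ_c) = Y·Q·(S₀ − S)·θ_c, so V = 0.318 × 484 × (1190 − 19.5) × 7.23 / [2360 × (1 + 0.109 × 7.23)] = 1.3×10^6 / 4220 = 308.7 m³.
Hydraulic retention time τ = V/Q = 308.7 / 484 = 0.6377 d = 15.31 h.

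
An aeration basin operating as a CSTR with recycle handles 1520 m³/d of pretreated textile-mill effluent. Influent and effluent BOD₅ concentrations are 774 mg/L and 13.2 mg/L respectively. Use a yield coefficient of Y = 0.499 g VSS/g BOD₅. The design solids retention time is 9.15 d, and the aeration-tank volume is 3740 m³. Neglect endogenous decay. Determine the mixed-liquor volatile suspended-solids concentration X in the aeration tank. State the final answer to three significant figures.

X = Y·Q·ΔS·θ_c / V = 0.499 × 1520 × (774 − 13.2) × 9.15 / 3740 = 1412 mg/L.

X ≈ 1410 mg/L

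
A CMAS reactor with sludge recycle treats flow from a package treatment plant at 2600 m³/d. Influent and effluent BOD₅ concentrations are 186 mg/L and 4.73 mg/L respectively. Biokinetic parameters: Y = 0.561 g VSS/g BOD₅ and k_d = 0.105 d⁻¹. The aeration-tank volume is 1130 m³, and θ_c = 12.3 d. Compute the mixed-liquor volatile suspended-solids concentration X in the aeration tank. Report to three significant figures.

X ≈ 1260 mg/L

From V·X·(1 + k_d·θ_c) = Y·Q·(S₀ − S)·θ_c: X = 0.561 × 2600 × (186 − 4.73) × 12.3 / [1130 × (1 + 0.105 × 12.3)] = 1256 mg/L.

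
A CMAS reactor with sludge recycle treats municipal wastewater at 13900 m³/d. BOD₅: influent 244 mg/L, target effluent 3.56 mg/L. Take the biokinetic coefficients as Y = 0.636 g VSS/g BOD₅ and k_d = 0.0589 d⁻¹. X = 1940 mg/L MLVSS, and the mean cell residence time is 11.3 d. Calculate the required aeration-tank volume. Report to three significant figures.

Rearranging the biomass balance for a CMAS with decay, V = Y·Q·ΔS·θ_c / [X·(1+k_d θ_c)] = 0.636 × 13900 × (244 − 3.56) × 11.3 / [1940 × (1 + 0.0589 × 11.3)] = 2.4×10^7 / 3231 = 7433 m³.

V ≈ 7430 m³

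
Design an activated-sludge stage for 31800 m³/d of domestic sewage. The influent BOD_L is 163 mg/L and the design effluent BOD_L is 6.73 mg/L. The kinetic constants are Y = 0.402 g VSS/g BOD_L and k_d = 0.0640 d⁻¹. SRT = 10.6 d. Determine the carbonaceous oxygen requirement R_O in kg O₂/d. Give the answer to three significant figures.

The observed yield is Y_obs = Y/(1 + k_d·θ_c) = 0.402 / (1 + 0.0640 × 10.6) = 0.402 / 1.678 = 0.2395 g VSS per g BOD_L removed.
ΔS = 163 − 6.73 = 156.3 mg/L, so the substrate removal rate is 31800 × 156.3/1000 = 4969 kg BOD_L/d.
Biomass synthesised: P_X = Y_obs × 4969 = 1190 kg VSS/d.
R_O = Q·(S₀ − S) − 1.42·P_X = 4969 − 1.42 × 1190 = 3279 kg O₂/d.

R_O ≈ 3280 kg O₂/d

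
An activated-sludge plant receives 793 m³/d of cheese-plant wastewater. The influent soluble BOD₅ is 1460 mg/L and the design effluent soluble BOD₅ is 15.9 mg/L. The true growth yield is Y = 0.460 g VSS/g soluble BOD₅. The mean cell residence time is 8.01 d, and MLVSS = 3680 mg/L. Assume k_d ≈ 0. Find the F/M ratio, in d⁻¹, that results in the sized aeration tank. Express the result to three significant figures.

F/M ≈ 0.274 d⁻¹

V·X = Y·Q·ΔS·θ_c gives V = 0.460 × 793 × (1460 − 15.9) × 8.01 / 3680 = 1147 m³.
F/M = applied load / biomass = Q·S₀/(V·X) = 793 × 1460 / (1147 × 3680) = 0.2744 d⁻¹.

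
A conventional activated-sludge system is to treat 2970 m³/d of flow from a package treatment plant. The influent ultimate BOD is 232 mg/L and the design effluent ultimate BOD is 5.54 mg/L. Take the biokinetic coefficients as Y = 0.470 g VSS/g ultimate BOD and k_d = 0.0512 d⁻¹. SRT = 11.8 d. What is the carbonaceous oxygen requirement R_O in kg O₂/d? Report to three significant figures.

R_O ≈ 393 kg O₂/d

Correct the yield for decay: Y_obs = Y/(1 + k_d θ_c) = 0.470 / (1 + 0.0512 × 11.8) = 0.470 / 1.604 = 0.2930.
Q·(S₀ − S) = 2970 × (232 − 5.54) × 10⁻³ = 672.6 kg/d removed.
Biomass synthesised: P_X = Y_obs × 672.6 = 197.1 kg VSS/d.
Carbonaceous O₂ demand = substrate oxidised − cell-mass equivalent = 672.6 − 1.42 × 197.1 = 392.8 kg O₂/d.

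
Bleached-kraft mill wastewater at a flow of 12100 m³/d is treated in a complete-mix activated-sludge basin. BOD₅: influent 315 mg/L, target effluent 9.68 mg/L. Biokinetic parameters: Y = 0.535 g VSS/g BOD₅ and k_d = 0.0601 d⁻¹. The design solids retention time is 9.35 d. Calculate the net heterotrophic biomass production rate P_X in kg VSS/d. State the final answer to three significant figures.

P_X ≈ 1270 kg VSS/d

Observed yield with endogenous decay: Y_obs = Y / (1 + k_d·θ_c) = 0.535 / (1 + 0.0601 × 9.35) = 0.535 / 1.562 = 0.3425 g VSS/g BOD₅.
ΔS = 315 − 9.68 = 305.3 mg/L, so the substrate removal rate is 12100 × 305.3/1000 = 3694 kg BOD₅/d.
P_X = Y_obs · Q(S₀ − S) = 0.3425 × 3694 = 1265 kg VSS/d.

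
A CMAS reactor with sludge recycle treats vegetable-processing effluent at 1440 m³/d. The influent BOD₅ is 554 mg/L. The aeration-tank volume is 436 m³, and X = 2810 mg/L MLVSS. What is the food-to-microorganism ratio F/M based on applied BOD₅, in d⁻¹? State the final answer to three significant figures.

F/M ≈ 0.651 d⁻¹

Food-to-microorganism ratio F/M = Q S₀ / (V X) = 1440 × 554 / (436.0 × 2810) = 0.6511 d⁻¹.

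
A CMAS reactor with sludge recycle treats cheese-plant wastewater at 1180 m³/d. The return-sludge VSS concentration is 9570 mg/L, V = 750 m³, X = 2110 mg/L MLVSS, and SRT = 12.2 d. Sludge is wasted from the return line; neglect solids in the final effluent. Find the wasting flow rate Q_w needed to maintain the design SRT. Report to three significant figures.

Q_w ≈ 13.6 m³/d

θ_c = V·X/(Q_w·X_r) when wasting from the recycle, so Q_w = V·X/(θ_c·X_r) = 750.0 × 2110 / (12.2 × 9570) = 13.55 m³/d.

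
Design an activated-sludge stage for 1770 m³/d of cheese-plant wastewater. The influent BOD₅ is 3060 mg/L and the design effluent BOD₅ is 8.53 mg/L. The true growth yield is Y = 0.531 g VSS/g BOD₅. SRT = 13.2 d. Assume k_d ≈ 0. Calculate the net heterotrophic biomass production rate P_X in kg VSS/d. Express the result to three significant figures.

No decay correction is needed, so Y_obs = Y = 0.531.
Mass of BOD₅ removed per day: Q(S₀ − S) = 1770 × 3051 g/m³ = 5401 kg/d.
Biomass produced: P_X = Y_obs·Q·ΔS = 0.5310 × 5401 ≈ 2868 kg VSS/d.

P_X ≈ 2870 kg VSS/d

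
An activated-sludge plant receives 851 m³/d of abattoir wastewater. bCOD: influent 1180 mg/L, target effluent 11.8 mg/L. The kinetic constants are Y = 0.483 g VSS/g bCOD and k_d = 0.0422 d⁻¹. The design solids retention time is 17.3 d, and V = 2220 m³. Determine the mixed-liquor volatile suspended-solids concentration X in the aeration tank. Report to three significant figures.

From V·X·(1 + k_d·θ_c) = Y·Q·(S₀ − S)·θ_c: X = 0.483 × 851 × (1180 − 11.8) × 17.3 / [2220 × (1 + 0.0422 × 17.3)] = 2163 mg/L.

X ≈ 2160 mg/L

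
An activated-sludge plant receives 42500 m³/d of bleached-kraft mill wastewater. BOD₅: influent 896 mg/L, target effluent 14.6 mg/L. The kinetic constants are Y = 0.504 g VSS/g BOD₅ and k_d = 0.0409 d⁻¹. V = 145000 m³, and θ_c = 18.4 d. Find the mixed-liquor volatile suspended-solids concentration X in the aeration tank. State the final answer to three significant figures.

X ≈ 1370 mg/L

X = Y·Q·ΔS·θ_c / [V·(1 + k_d θ_c)] = 0.504 × 42500 × (896 − 14.6) × 18.4 / [145000 × (1 + 0.0409 × 18.4)] = 1367 mg/L.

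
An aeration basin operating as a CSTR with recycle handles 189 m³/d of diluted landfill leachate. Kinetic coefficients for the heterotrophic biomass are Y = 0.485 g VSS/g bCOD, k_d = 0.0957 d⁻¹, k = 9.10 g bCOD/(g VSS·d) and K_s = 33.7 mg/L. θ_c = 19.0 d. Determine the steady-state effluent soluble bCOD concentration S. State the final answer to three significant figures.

S ≈ 1.17 mg/L

Effluent substrate depends only on kinetics and SRT: S = K_s(1 + k_d θ_c) / [θ_c(Yk − k_d) − 1] = 33.7 × (1 + 0.0957 × 19.0) / [19.0 × (0.485 × 9.10 − 0.0957) − 1] = 94.98 / 81.04 = 1.172 mg/L.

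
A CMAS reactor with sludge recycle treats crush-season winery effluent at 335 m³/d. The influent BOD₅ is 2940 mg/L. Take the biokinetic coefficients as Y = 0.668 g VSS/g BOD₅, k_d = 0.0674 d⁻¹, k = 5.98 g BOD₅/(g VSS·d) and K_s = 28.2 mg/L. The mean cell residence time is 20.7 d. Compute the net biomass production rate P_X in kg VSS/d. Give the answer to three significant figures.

From the Monod/SRT balance for a CMAS, S = K_s·(1+k_d θ_c)/[θ_c·(Y k − k_d) − 1] = 28.2 × (1 + 0.0674 × 20.7) / [20.7 × (0.668 × 5.98 − 0.0674) − 1] = 67.54 / 80.29 = 0.8412 mg/L.
The observed yield is Y_obs = Y/(1 + k_d·θ_c) = 0.668 / (1 + 0.0674 × 20.7) = 0.668 / 2.395 = 0.2789 g VSS per g BOD₅ removed.
Q·(S₀ − S) = 335 × (2940 − 0.841) × 10⁻³ = 984.6 kg/d removed.
So the net sludge growth is P_X = 0.2789 × 984.6 = 274.6 kg VSS/d.

P_X ≈ 275 kg VSS/d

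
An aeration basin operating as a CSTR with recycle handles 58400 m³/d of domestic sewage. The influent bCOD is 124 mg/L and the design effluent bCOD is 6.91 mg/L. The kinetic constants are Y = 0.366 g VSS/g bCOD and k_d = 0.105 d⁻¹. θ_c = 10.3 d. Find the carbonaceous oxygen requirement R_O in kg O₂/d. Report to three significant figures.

R_O ≈ 5130 kg O₂/d

The observed yield is Y_obs = Y/(1 + k_d·θ_c) = 0.366 / (1 + 0.105 × 10.3) = 0.366 / 2.082 = 0.1758 g VSS per g bCOD removed.
Mass of bCOD removed per day: Q(S₀ − S) = 58400 × 117.1 g/m³ = 6838 kg/d.
Biomass synthesised: P_X = Y_obs × 6838 = 1202 kg VSS/d.
Carbonaceous O₂ demand = substrate oxidised − cell-mass equivalent = 6838 − 1.42 × 1202 = 5131 kg O₂/d.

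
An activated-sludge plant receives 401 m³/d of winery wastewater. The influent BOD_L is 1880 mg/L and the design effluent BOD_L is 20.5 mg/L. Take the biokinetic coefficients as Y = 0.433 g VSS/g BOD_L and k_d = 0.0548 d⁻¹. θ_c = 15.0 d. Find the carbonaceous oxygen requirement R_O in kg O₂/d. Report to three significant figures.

R_O ≈ 494 kg O₂/d

Correct the yield for decay: Y_obs = Y/(1 + k_d θ_c) = 0.433 / (1 + 0.0548 × 15.0) = 0.433 / 1.822 = 0.2377.
Mass of BOD_L removed per day: Q(S₀ − S) = 401 × 1860 g/m³ = 745.7 kg/d.
Biomass synthesised: P_X = Y_obs × 745.7 = 177.2 kg VSS/d.
Carbonaceous O₂ demand = substrate oxidised − cell-mass equivalent = 745.7 − 1.42 × 177.2 = 494.0 kg O₂/d.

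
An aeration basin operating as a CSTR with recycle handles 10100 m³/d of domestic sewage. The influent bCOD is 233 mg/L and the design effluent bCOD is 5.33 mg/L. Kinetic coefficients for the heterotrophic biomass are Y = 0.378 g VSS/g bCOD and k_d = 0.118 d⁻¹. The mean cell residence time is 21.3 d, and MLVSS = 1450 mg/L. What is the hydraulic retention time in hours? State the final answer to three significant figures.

τ ≈ 8.64 h

Rearranging the biomass balance for a CMAS with decay, V = Y·Q·ΔS·θ_c / [X·(1+k_d θ_c)] = 0.378 × 10100 × (233 − 5.33) × 21.3 / [1450 × (1 + 0.118 × 21.3)] = 1.85×10^7 / 5094 = 3634 m³.
HRT = V/Q = 3634 m³ / 10100 m³·d⁻¹ = 0.3598 d × 24 = 8.636 h.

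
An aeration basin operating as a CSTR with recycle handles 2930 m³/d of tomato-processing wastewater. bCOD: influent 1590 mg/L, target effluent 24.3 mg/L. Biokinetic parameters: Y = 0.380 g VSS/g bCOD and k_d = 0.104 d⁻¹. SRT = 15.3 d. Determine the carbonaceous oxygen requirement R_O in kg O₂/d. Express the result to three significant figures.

R_O ≈ 3630 kg O₂/d

The observed yield is Y_obs = Y/(1 + k_d·θ_c) = 0.380 / (1 + 0.104 × 15.3) = 0.380 / 2.591 = 0.1467 g VSS per g bCOD removed.
Mass of bCOD removed per day: Q(S₀ − S) = 2930 × 1566 g/m³ = 4588 kg/d.
Net sludge production P_X = 0.1467 × 4588 = 672.8 kg VSS/d.
Carbonaceous O₂ demand = substrate oxidised − cell-mass equivalent = 4588 − 1.42 × 672.8 = 3632 kg O₂/d.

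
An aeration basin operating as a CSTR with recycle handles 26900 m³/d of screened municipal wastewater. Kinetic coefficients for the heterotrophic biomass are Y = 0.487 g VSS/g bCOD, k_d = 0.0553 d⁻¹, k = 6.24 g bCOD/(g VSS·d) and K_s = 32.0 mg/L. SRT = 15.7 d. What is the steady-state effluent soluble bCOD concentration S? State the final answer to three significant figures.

From the Monod/SRT balance for a CMAS, S = K_s·(1+k_d θ_c)/[θ_c·(Y k − k_d) − 1] = 32.0 × (1 + 0.0553 × 15.7) / [15.7 × (0.487 × 6.24 − 0.0553) − 1] = 59.78 / 45.84 = 1.304 mg/L.

S ≈ 1.30 mg/L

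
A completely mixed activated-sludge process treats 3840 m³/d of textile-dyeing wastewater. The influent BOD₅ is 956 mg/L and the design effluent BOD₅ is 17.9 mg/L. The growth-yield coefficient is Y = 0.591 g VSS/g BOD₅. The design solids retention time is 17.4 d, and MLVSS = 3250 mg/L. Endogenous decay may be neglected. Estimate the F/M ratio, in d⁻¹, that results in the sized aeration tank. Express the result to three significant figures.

F/M ≈ 0.0991 d⁻¹

With k_d = 0 the design equation reduces to V = Y Q (S₀−S) θ_c / X = 0.591 × 3840 × (956 − 17.9) × 17.4 / 3250 = 11398 m³.
F/M = Q·S₀ / (V·X) = 3840 × 956 / (11398 × 3250) = 0.09910 g BOD₅·(g VSS·d)⁻¹.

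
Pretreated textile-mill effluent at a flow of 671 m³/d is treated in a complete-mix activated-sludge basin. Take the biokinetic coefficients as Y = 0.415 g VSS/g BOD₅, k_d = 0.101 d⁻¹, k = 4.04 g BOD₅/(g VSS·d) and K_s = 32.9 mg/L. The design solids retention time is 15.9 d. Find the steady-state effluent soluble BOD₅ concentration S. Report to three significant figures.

For a completely mixed reactor with recycle the Lawrence–McCarty relation gives S = K_s·(1 + k_d·θ_c) / [θ_c·(Y·k − k_d) − 1] = 32.9 × (1 + 0.101 × 15.9) / [15.9 × (0.415 × 4.04 − 0.101) − 1] = 85.73 / 24.05 = 3.565 mg/L.

S ≈ 3.56 mg/L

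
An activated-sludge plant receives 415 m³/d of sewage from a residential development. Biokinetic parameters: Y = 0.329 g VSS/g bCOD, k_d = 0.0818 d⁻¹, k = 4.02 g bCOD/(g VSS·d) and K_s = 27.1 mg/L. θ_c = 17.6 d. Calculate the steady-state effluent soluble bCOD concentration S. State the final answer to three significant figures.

S ≈ 3.17 mg/L

For a completely mixed reactor with recycle the Lawrence–McCarty relation gives S = K_s·(1 + k_d·θ_c) / [θ_c·(Y·k − k_d) − 1] = 27.1 × (1 + 0.0818 × 17.6) / [17.6 × (0.329 × 4.02 − 0.0818) − 1] = 66.12 / 20.84 = 3.173 mg/L.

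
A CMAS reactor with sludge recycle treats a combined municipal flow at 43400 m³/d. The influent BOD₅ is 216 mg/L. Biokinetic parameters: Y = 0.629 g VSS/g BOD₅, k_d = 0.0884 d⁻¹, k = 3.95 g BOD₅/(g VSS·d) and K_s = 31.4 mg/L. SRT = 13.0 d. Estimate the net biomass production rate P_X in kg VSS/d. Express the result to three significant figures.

Effluent substrate depends only on kinetics and SRT: S = K_s(1 + k_d θ_c) / [θ_c(Yk − k_d) − 1] = 31.4 × (1 + 0.0884 × 13.0) / [13.0 × (0.629 × 3.95 − 0.0884) − 1] = 67.48 / 30.15 = 2.238 mg/L.
Observed yield with endogenous decay: Y_obs = Y / (1 + k_d·θ_c) = 0.629 / (1 + 0.0884 × 13.0) = 0.629 / 2.149 = 0.2927 g VSS/g BOD₅.
Substrate removed = Q·(S₀ − S) = 43400 m³/d × (216 − 2.24) g/m³ = 9.28×10^6 g/d = 9277 kg/d.
Biomass produced: P_X = Y_obs·Q·ΔS = 0.2927 × 9277 ≈ 2715 kg VSS/d.

P_X ≈ 2720 kg VSS/d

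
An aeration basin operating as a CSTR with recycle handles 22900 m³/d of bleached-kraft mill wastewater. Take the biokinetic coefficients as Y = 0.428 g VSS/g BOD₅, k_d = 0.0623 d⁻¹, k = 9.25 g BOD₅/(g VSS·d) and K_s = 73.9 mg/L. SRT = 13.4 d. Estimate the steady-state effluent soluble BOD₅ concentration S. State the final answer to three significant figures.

From the Monod/SRT balance for a CMAS, S = K_s·(1+k_d θ_c)/[θ_c·(Y k − k_d) − 1] = 73.9 × (1 + 0.0623 × 13.4) / [13.4 × (0.428 × 9.25 − 0.0623) − 1] = 135.6 / 51.22 = 2.647 mg/L.

S ≈ 2.65 mg/L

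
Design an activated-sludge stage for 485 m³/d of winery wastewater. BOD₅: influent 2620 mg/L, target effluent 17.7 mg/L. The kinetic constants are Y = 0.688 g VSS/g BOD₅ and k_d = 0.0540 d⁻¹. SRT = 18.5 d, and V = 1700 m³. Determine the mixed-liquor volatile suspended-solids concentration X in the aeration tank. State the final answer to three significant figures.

X ≈ 4730 mg/L

From V·X·(1 + k_d·θ_c) = Y·Q·(S₀ − S)·θ_c: X = 0.688 × 485 × (2620 − 17.7) × 18.5 / [1700 × (1 + 0.0540 × 18.5)] = 4727 mg/L.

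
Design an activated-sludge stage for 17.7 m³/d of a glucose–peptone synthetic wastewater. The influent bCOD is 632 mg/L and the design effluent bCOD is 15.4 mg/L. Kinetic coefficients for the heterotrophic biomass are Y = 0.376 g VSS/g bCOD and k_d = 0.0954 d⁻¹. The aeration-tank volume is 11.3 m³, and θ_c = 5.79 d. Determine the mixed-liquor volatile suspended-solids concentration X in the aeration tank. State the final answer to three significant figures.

X ≈ 1350 mg/L

Solving the biomass balance for X: X = Y Q (S₀−S) θ_c / [V (1+k_d θ_c)] = 0.376 × 17.7 × (632 − 15.4) × 5.79 / [11.3 × (1 + 0.0954 × 5.79)] = 1354 mg/L.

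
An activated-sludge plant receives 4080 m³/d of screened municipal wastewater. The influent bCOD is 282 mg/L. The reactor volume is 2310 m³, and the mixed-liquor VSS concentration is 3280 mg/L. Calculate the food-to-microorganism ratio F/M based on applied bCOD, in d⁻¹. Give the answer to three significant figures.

F/M = Q·S₀ / (V·X) = 4080 × 282 / (2310 × 3280) = 0.1519 g bCOD·(g VSS·d)⁻¹.

F/M ≈ 0.152 d⁻¹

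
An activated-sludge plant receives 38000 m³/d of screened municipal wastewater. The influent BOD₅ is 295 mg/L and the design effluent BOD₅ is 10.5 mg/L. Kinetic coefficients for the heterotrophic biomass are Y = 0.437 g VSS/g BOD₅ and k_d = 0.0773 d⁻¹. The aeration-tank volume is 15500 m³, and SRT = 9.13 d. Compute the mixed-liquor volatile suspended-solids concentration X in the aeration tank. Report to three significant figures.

X ≈ 1630 mg/L

Solving the biomass balance for X: X = Y Q (S₀−S) θ_c / [V (1+k_d θ_c)] = 0.437 × 38000 × (295 − 10.5) × 9.13 / [15500 × (1 + 0.0773 × 9.13)] = 1631 mg/L.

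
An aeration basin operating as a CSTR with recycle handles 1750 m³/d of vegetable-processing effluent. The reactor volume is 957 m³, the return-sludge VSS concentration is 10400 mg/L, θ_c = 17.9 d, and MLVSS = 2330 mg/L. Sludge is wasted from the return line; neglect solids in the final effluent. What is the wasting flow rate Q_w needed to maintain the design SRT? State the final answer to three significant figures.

Q_w ≈ 12.0 m³/d

Q_w = (V·X)/(θ_c X_r) = 957.0 × 2330 / (17.9 × 10400) = 11.98 m³/d.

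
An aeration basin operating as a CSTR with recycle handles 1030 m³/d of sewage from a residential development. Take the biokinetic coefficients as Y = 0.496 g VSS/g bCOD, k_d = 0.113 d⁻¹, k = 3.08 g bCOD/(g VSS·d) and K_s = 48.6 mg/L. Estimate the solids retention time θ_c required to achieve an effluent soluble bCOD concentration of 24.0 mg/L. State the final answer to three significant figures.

At the target effluent, Y k S/(K_s+S) = 0.496×3.08×24.0/72.60 = 0.5050 d⁻¹.
θ_c = 1/(μ − k_d) = 1/(0.5050 − 0.113) = 1/0.3920 = 2.551 d.

θ_c ≈ 2.55 d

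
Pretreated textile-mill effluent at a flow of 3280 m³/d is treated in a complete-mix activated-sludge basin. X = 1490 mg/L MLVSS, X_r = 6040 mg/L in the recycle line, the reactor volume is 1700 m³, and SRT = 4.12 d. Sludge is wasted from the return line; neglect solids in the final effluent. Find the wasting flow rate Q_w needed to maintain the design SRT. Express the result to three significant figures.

Q_w ≈ 102 m³/d

Wasting from the return line (neglecting effluent solids): Q_w = V·X / (θ_c·X_r) = 1700 × 1490 / (4.12 × 6040) = 101.8 m³/d.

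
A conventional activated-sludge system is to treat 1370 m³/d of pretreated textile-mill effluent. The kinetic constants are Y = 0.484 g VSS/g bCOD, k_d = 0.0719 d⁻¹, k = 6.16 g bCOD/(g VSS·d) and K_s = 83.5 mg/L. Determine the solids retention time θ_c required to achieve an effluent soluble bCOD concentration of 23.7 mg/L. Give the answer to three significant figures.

At the target effluent, Y k S/(K_s+S) = 0.484×6.16×23.7/107.2 = 0.6591 d⁻¹.
Then 1/θ_c = μ − k_d = 0.6591 − 0.0719 = 0.5872 d⁻¹, giving θ_c = 1.703 d.

θ_c ≈ 1.70 d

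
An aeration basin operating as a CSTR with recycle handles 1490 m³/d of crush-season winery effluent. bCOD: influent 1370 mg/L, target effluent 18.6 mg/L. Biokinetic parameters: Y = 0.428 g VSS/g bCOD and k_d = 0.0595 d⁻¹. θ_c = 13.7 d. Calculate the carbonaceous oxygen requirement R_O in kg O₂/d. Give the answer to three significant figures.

The observed yield is Y_obs = Y/(1 + k_d·θ_c) = 0.428 / (1 + 0.0595 × 13.7) = 0.428 / 1.815 = 0.2358 g VSS per g bCOD removed.
Mass of bCOD removed per day: Q(S₀ − S) = 1490 × 1351 g/m³ = 2014 kg/d.
Biomass synthesised: P_X = Y_obs × 2014 = 474.8 kg VSS/d.
R_O = Q·ΔS − 1.42 P_X = 2014 − 674.2 = 1339 kg O₂/d.

R_O ≈ 1340 kg O₂/d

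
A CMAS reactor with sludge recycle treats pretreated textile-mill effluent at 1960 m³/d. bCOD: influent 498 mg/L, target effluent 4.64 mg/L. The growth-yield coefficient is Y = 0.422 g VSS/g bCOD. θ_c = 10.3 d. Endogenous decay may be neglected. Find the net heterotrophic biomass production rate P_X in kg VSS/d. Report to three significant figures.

With endogenous decay neglected, the observed yield equals the true yield: Y_obs = Y = 0.422 g VSS/g bCOD.
Substrate removed = Q·(S₀ − S) = 1960 m³/d × (498 − 4.64) g/m³ = 9.67×10^5 g/d = 967.0 kg/d.
Biomass produced: P_X = Y_obs·Q·ΔS = 0.4220 × 967.0 ≈ 408.1 kg VSS/d.

P_X ≈ 408 kg VSS/d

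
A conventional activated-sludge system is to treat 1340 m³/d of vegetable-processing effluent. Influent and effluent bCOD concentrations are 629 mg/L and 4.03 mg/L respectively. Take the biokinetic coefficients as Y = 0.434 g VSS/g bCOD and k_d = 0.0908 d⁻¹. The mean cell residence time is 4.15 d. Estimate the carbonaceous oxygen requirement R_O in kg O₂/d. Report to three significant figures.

R_O ≈ 463 kg O₂/d

Correct the yield for decay: Y_obs = Y/(1 + k_d θ_c) = 0.434 / (1 + 0.0908 × 4.15) = 0.434 / 1.377 = 0.3152.
ΔS = 629 − 4.03 = 625.0 mg/L, so the substrate removal rate is 1340 × 625.0/1000 = 837.5 kg bCOD/d.
Biomass synthesised: P_X = Y_obs × 837.5 = 264.0 kg VSS/d.
Carbonaceous O₂ demand = substrate oxidised − cell-mass equivalent = 837.5 − 1.42 × 264.0 = 462.6 kg O₂/d.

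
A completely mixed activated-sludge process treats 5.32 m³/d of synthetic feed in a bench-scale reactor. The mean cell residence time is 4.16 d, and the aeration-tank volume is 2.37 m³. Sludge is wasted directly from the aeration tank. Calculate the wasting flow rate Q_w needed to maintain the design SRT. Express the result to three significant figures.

Q_w ≈ 0.570 m³/d

For wasting at MLVSS concentration, Q_w = V/θ_c = 2.370/4.16 = 0.5697 m³/d.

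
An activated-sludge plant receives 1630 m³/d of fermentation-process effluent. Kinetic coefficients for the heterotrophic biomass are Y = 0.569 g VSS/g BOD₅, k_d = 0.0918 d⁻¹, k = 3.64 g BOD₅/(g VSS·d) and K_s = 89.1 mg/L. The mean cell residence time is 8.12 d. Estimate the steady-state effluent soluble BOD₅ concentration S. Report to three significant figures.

S ≈ 10.3 mg/L

From the Monod/SRT balance for a CMAS, S = K_s·(1+k_d θ_c)/[θ_c·(Y k − k_d) − 1] = 89.1 × (1 + 0.0918 × 8.12) / [8.12 × (0.569 × 3.64 − 0.0918) − 1] = 155.5 / 15.07 = 10.32 mg/L.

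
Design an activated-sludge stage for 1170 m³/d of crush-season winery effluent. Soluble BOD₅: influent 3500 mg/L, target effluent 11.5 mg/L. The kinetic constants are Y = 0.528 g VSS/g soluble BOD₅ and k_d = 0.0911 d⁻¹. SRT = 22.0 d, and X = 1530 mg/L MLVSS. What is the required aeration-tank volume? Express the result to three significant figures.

V ≈ 10300 m³

From the SRT design equation V = Y Q (S₀−S) θ_c / [X (1 + k_d θ_c)] = 0.528 × 1170 × (3500 − 11.5) × 22.0 / [1530 × (1 + 0.0911 × 22.0)] = 4.74×10^7 / 4596 = 10315 m³.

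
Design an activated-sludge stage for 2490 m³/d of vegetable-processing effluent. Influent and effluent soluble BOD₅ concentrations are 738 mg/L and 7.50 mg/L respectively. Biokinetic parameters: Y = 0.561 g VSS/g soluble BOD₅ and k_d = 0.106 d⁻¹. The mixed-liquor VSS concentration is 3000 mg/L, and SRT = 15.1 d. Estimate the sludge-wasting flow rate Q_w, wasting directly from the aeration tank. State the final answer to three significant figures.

Q_w ≈ 131 m³/d

Rearranging the biomass balance for a CMAS with decay, V = Y·Q·ΔS·θ_c / [X·(1+k_d θ_c)] = 0.561 × 2490 × (738 − 7.50) × 15.1 / [3000 × (1 + 0.106 × 15.1)] = 1.54×10^7 / 7802 = 1975 m³.
Wasting from the aeration tank: Q_w = V / θ_c = 1975 / 15.1 = 130.8 m³/d.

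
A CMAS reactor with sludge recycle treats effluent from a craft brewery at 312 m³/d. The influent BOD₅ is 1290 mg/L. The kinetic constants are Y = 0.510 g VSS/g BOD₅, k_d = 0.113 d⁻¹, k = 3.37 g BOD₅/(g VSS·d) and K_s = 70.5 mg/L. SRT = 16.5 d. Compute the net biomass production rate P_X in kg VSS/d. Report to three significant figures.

From the Monod/SRT balance for a CMAS, S = K_s·(1+k_d θ_c)/[θ_c·(Y k − k_d) − 1] = 70.5 × (1 + 0.113 × 16.5) / [16.5 × (0.510 × 3.37 − 0.113) − 1] = 201.9 / 25.49 = 7.921 mg/L.
Observed yield with endogenous decay: Y_obs = Y / (1 + k_d·θ_c) = 0.510 / (1 + 0.113 × 16.5) = 0.510 / 2.865 = 0.1780 g VSS/g BOD₅.
ΔS = 1290 − 7.92 = 1282 mg/L, so the substrate removal rate is 312 × 1282/1000 = 400.0 kg BOD₅/d.
Net biomass production P_X = Y_obs × Q·(S₀ − S) = 0.1780 × 400.0 = 71.22 kg VSS/d.

P_X ≈ 71.2 kg VSS/d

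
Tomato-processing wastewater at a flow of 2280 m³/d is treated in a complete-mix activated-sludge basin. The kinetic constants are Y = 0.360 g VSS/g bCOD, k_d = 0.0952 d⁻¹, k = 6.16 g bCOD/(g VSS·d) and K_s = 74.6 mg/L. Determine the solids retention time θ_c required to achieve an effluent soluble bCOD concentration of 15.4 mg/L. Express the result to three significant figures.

θ_c ≈ 3.52 d

From 1/θ_c = Y·k·S/(K_s + S) − k_d: Y·k·S/(K_s+S) = 0.360 × 6.16 × 15.4 / (74.6 + 15.4) = 0.3795 d⁻¹.
θ_c = 1/(μ − k_d) = 1/(0.3795 − 0.0952) = 1/0.2843 = 3.518 d.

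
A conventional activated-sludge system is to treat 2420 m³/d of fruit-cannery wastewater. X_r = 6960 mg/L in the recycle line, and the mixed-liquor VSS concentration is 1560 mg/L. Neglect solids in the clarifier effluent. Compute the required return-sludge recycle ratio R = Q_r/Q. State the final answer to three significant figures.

R ≈ 0.289

Mass balance around the secondary clarifier (neglecting effluent solids): R = X / (X_r − X) = 1560 / (6960 − 1560) = 0.2889.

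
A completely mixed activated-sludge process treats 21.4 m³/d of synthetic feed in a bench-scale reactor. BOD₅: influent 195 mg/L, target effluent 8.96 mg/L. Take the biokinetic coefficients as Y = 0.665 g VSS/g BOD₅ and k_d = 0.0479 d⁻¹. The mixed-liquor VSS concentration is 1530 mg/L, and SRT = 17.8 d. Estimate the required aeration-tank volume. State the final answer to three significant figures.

V ≈ 16.6 m³

From the SRT design equation V = Y Q (S₀−S) θ_c / [X (1 + k_d θ_c)] = 0.665 × 21.4 × (195 − 8.96) × 17.8 / [1530 × (1 + 0.0479 × 17.8)] = 4.71×10^4 / 2835 = 16.63 m³.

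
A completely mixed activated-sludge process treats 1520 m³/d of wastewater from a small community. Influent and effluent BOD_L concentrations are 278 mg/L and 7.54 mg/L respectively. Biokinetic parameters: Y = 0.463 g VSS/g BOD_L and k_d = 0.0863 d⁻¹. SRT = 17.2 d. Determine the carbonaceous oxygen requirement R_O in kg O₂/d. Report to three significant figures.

The observed yield is Y_obs = Y/(1 + k_d·θ_c) = 0.463 / (1 + 0.0863 × 17.2) = 0.463 / 2.484 = 0.1864 g VSS per g BOD_L removed.
Substrate removed = Q·(S₀ − S) = 1520 m³/d × (278 − 7.54) g/m³ = 4.11×10^5 g/d = 411.1 kg/d.
Biomass synthesised: P_X = Y_obs × 411.1 = 76.61 kg VSS/d.
Carbonaceous O₂ demand = substrate oxidised − cell-mass equivalent = 411.1 − 1.42 × 76.61 = 302.3 kg O₂/d.

R_O ≈ 302 kg O₂/d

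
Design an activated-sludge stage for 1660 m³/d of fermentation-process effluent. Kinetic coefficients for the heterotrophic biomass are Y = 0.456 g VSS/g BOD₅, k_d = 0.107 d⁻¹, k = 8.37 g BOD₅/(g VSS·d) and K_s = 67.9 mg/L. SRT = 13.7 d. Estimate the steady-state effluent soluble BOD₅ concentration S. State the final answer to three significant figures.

For a completely mixed reactor with recycle the Lawrence–McCarty relation gives S = K_s·(1 + k_d·θ_c) / [θ_c·(Y·k − k_d) − 1] = 67.9 × (1 + 0.107 × 13.7) / [13.7 × (0.456 × 8.37 − 0.107) − 1] = 167.4 / 49.82 = 3.361 mg/L.

S ≈ 3.36 mg/L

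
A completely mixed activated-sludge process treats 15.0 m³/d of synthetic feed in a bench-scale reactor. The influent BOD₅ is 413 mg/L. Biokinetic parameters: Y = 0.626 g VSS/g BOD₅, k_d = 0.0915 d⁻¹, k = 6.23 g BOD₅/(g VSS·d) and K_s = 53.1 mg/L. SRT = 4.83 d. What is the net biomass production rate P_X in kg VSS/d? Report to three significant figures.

Effluent substrate depends only on kinetics and SRT: S = K_s(1 + k_d θ_c) / [θ_c(Yk − k_d) − 1] = 53.1 × (1 + 0.0915 × 4.83) / [4.83 × (0.626 × 6.23 − 0.0915) − 1] = 76.57 / 17.39 = 4.402 mg/L.
The observed yield is Y_obs = Y/(1 + k_d·θ_c) = 0.626 / (1 + 0.0915 × 4.83) = 0.626 / 1.442 = 0.4341 g VSS per g BOD₅ removed.
Mass of BOD₅ removed per day: Q(S₀ − S) = 15.0 × 408.6 g/m³ = 6.129 kg/d.
So the net sludge growth is P_X = 0.4341 × 6.129 = 2.661 kg VSS/d.

P_X ≈ 2.66 kg VSS/d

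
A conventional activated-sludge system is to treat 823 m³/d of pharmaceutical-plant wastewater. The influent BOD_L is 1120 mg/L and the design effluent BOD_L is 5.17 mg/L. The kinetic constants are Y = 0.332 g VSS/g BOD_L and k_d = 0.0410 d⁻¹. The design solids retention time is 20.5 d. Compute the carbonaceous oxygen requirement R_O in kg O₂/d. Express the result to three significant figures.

R_O ≈ 682 kg O₂/d

The observed yield is Y_obs = Y/(1 + k_d·θ_c) = 0.332 / (1 + 0.0410 × 20.5) = 0.332 / 1.841 = 0.1804 g VSS per g BOD_L removed.
ΔS = 1120 − 5.17 = 1115 mg/L, so the substrate removal rate is 823 × 1115/1000 = 917.5 kg BOD_L/d.
Biomass synthesised: P_X = Y_obs × 917.5 = 165.5 kg VSS/d.
R_O = Q·ΔS − 1.42 P_X = 917.5 − 235.0 = 682.5 kg O₂/d.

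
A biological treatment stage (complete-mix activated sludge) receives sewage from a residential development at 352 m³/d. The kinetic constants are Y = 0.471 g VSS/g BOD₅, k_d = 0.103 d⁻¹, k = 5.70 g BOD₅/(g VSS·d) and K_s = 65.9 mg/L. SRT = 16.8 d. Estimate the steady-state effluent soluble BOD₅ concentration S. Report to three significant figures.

S ≈ 4.25 mg/L

For a completely mixed reactor with recycle the Lawrence–McCarty relation gives S = K_s·(1 + k_d·θ_c) / [θ_c·(Y·k − k_d) − 1] = 65.9 × (1 + 0.103 × 16.8) / [16.8 × (0.471 × 5.70 − 0.103) − 1] = 179.9 / 42.37 = 4.246 mg/L.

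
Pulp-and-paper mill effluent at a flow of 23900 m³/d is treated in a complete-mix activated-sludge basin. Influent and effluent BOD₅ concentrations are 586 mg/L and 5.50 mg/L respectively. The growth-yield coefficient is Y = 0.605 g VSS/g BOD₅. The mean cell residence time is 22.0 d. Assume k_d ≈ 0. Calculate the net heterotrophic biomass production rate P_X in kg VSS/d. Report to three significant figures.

P_X ≈ 8390 kg VSS/d

Since k_d ≈ 0, Y_obs = Y = 0.605 g VSS/g BOD₅.
Substrate removed = Q·(S₀ − S) = 23900 m³/d × (586 − 5.50) g/m³ = 1.39×10^7 g/d = 13874 kg/d.
P_X = Y_obs · Q(S₀ − S) = 0.6050 × 13874 = 8394 kg VSS/d.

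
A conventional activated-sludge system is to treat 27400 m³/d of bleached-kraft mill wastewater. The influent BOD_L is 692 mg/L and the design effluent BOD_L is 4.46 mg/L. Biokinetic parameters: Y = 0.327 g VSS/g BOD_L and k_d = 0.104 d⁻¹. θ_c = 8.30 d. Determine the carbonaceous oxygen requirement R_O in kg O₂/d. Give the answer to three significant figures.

R_O ≈ 14100 kg O₂/d

Y_obs = Y / (1 + k_d θ_c) = 0.327 / (1 + 0.104 × 8.30) = 0.327 / 1.863 = 0.1755.
Q·(S₀ − S) = 27400 × (692 − 4.46) × 10⁻³ = 18839 kg/d removed.
Biomass synthesised: P_X = Y_obs × 18839 = 3306 kg VSS/d.
R_O = Q·(S₀ − S) − 1.42·P_X = 18839 − 1.42 × 3306 = 14144 kg O₂/d.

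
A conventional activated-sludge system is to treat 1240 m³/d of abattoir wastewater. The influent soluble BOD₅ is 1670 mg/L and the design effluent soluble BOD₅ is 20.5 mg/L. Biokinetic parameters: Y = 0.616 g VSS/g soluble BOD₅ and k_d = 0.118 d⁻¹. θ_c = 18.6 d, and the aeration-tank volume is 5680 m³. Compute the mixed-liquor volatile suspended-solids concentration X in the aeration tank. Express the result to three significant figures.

From V·X·(1 + k_d·θ_c) = Y·Q·(S₀ − S)·θ_c: X = 0.616 × 1240 × (1670 − 20.5) × 18.6 / [5680 × (1 + 0.118 × 18.6)] = 1291 mg/L.

X ≈ 1290 mg/L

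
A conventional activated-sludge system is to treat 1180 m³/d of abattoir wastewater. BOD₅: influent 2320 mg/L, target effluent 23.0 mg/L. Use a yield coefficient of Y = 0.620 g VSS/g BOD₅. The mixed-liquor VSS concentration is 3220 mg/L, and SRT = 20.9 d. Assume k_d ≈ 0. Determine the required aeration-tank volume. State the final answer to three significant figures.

V ≈ 10900 m³

Biomass mass balance (decay neglected): V·X = Y·Q·(S₀ − S)·θ_c, so V = 0.620 × 1180 × (2320 − 23.0) × 20.9 / 3220 = 10907 m³.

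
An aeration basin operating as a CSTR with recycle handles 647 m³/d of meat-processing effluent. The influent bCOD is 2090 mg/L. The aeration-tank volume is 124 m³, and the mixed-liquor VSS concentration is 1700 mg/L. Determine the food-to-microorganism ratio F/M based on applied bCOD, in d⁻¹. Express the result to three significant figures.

F/M ≈ 6.41 d⁻¹

F/M = Q·S₀ / (V·X) = 647 × 2090 / (124.0 × 1700) = 6.415 g bCOD·(g VSS·d)⁻¹.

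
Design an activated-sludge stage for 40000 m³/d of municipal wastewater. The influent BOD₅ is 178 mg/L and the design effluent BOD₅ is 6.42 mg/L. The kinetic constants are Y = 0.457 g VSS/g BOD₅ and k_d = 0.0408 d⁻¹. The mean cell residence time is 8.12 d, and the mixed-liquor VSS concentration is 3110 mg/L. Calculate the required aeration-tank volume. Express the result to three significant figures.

From the SRT design equation V = Y Q (S₀−S) θ_c / [X (1 + k_d θ_c)] = 0.457 × 40000 × (178 − 6.42) × 8.12 / [3110 × (1 + 0.0408 × 8.12)] = 2.55×10^7 / 4140 = 6151 m³.

V ≈ 6150 m³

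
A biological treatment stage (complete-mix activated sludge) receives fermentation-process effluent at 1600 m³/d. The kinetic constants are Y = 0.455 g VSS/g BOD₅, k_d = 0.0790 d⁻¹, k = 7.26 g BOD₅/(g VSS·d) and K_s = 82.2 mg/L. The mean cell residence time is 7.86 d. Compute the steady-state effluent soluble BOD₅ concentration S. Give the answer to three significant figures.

S ≈ 5.47 mg/L

For a completely mixed reactor with recycle the Lawrence–McCarty relation gives S = K_s·(1 + k_d·θ_c) / [θ_c·(Y·k − k_d) − 1] = 82.2 × (1 + 0.0790 × 7.86) / [7.86 × (0.455 × 7.26 − 0.0790) − 1] = 133.2 / 24.34 = 5.473 mg/L.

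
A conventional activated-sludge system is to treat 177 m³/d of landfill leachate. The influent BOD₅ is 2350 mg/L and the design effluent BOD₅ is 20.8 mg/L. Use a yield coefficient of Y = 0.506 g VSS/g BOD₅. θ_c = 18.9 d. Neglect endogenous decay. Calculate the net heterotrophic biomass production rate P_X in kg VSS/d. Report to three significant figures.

Since k_d ≈ 0, Y_obs = Y = 0.506 g VSS/g BOD₅.
Q·(S₀ − S) = 177 × (2350 − 20.8) × 10⁻³ = 412.3 kg/d removed.
Biomass produced: P_X = Y_obs·Q·ΔS = 0.5060 × 412.3 ≈ 208.6 kg VSS/d.

P_X ≈ 209 kg VSS/d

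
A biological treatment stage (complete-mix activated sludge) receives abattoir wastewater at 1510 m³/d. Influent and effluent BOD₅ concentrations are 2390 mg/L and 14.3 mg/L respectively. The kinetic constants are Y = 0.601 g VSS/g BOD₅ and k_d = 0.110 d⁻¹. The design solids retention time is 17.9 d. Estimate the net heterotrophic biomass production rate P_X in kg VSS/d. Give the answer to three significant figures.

Correct the yield for decay: Y_obs = Y/(1 + k_d θ_c) = 0.601 / (1 + 0.110 × 17.9) = 0.601 / 2.969 = 0.2024.
ΔS = 2390 − 14.3 = 2376 mg/L, so the substrate removal rate is 1510 × 2376/1000 = 3587 kg BOD₅/d.
P_X = Y_obs · Q(S₀ − S) = 0.2024 × 3587 = 726.2 kg VSS/d.

P_X ≈ 726 kg VSS/d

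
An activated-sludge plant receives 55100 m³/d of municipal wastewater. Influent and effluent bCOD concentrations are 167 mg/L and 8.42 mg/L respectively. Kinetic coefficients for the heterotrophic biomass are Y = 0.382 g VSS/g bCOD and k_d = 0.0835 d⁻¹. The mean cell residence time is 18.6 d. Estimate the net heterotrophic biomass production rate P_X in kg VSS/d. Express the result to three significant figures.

P_X ≈ 1310 kg VSS/d

The observed yield is Y_obs = Y/(1 + k_d·θ_c) = 0.382 / (1 + 0.0835 × 18.6) = 0.382 / 2.553 = 0.1496 g VSS per g bCOD removed.
Substrate removed = Q·(S₀ − S) = 55100 m³/d × (167 − 8.42) g/m³ = 8.74×10^6 g/d = 8738 kg/d.
Biomass produced: P_X = Y_obs·Q·ΔS = 0.1496 × 8738 ≈ 1307 kg VSS/d.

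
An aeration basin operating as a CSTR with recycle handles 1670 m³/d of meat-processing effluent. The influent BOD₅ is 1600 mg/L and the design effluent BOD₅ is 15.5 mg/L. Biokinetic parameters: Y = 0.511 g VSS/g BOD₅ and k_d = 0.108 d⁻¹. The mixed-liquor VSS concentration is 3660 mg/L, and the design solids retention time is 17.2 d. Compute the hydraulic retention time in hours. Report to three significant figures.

τ ≈ 32.0 h

From the SRT design equation V = Y Q (S₀−S) θ_c / [X (1 + k_d θ_c)] = 0.511 × 1670 × (1600 − 15.5) × 17.2 / [3660 × (1 + 0.108 × 17.2)] = 2.33×10^7 / 10459 = 2224 m³.
Hydraulic retention time τ = V/Q = 2224 / 1670 = 1.332 d = 31.96 h.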